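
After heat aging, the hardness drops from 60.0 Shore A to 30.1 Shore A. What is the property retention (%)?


Retention = aged / original * 100
= 30.1 / 60.0 * 100
= 50.2%

50.2%


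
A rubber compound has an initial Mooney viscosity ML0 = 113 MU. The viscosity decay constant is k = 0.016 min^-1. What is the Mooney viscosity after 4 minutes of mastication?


ML = ML0 * exp(-k * t)
ML = 113 * exp(-0.016 * 4)
ML = 113 * 0.9380
ML = 105.99 MU

105.99 MU


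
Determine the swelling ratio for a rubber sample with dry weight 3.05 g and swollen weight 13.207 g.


Q = W_swollen / W_dry
Q = 13.207 / 3.05
Q = 4.33

Q = 4.33


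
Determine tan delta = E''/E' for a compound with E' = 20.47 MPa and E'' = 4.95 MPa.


tan delta = E'' / E'
= 4.95 / 20.47
= 0.2418

tan delta = 0.2418


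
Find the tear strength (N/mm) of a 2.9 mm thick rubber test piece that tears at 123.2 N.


Tear strength = force / thickness
= 123.2 / 2.9
= 42.48 N/mm

42.48 N/mm


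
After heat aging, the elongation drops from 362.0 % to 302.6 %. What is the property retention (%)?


Retention = aged / original * 100
= 302.6 / 362.0 * 100
= 83.6%

83.6%


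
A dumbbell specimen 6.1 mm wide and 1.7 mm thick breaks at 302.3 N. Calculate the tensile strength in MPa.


Area = width * thickness = 6.1 * 1.7 = 10.37 mm^2
TS = force / area = 302.3 / 10.37 = 29.15 MPa

29.15 MPa


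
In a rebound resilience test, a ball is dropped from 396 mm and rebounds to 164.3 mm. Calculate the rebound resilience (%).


Resilience = h_rebound / h_drop * 100
= 164.3 / 396 * 100
= 41.5%

41.5%


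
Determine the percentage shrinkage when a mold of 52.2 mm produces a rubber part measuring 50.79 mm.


Shrinkage = (mold - part) / mold * 100
= (52.2 - 50.79) / 52.2 * 100
= 1.41 / 52.2 * 100
= 2.7%

2.7%


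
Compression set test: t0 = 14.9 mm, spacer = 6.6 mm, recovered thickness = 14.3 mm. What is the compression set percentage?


CS = (t0 - recovered) / (t0 - ts) * 100
= (14.9 - 14.3) / (14.9 - 6.6) * 100
= 0.6 / 8.3 * 100
= 7.2%

7.2%


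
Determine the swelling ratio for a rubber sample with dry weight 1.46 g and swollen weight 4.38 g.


Q = W_swollen / W_dry
Q = 4.38 / 1.46
Q = 3.0

Q = 3.0


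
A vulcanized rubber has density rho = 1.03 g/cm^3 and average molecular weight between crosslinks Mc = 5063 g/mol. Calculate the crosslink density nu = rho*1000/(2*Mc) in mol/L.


nu = rho * 1000 / (2 * Mc)
nu = 1.03 * 1000 / (2 * 5063)
nu = 1030.0 / 10126
nu = 0.1017 mol/L

0.1017 mol/L


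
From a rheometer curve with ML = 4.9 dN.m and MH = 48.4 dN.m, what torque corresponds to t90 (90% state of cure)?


M90 = ML + 0.9 * (MH - ML)
M90 = 4.9 + 0.9 * (48.4 - 4.9)
M90 = 4.9 + 0.9 * 43.5
M90 = 44.05 dN.m

44.05 dN.m


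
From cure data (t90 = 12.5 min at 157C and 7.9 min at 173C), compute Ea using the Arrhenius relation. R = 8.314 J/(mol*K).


T1 = 430.15 K, T2 = 446.15 K
1/T1 - 1/T2 = 8.3372e-05
ln(t1/t2) = ln(12.5/7.9) = 0.4589
Ea = 8.314 * 0.4589 / 8.3372e-05 = 45759.0113 J/mol
Ea = 45.76 kJ/mol

45.76 kJ/mol


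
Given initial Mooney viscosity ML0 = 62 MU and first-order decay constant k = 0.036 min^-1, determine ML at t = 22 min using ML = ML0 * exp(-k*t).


ML = ML0 * exp(-k * t)
ML = 62 * exp(-0.036 * 22)
ML = 62 * 0.4529
ML = 28.08 MU

28.08 MU


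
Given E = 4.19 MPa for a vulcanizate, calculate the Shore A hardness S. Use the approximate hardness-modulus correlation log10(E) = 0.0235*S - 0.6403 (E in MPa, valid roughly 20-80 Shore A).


log10(E) = 0.0235*S - 0.6403  =>  S = (log10(E) + 0.6403) / 0.0235
log10(4.19) = 0.622214
S = (0.622214 + 0.6403) / 0.0235 = 1.262514 / 0.0235
S = 53.7

Shore A = 53.7


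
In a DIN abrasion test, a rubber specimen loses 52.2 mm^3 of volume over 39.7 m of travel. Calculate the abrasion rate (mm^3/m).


Rate = volume_loss / distance
= 52.2 / 39.7
= 1.315 mm^3/m

1.315 mm^3/m


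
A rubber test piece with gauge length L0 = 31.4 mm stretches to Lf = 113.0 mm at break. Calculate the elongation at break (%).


Elongation = (Lf - L0) / L0 * 100
= (113.0 - 31.4) / 31.4 * 100
= 81.6 / 31.4 * 100
= 259.9%

259.9%


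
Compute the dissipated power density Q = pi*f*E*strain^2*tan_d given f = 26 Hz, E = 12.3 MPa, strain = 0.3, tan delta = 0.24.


Q = pi * f * E * strain^2 * tan_d
= pi * 26 * 12.3 * 0.3^2 * 0.24
= pi * 26 * 12.3 * 0.0900 * 0.24
= 21.7011

Q = 21.7011


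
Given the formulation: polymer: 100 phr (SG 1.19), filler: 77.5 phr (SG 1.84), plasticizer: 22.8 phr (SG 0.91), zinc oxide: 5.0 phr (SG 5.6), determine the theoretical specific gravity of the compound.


Sum of weights = 205.3
Volume contributions:
  polymer: 100/1.19 = 84.0336
  filler: 77.5/1.84 = 42.1196
  plasticizer: 22.8/0.91 = 25.0549
  zinc oxide: 5.0/5.6 = 0.8929
Sum of volumes = 152.1010
SG = 205.3 / 152.1010 = 1.35

SG = 1.35


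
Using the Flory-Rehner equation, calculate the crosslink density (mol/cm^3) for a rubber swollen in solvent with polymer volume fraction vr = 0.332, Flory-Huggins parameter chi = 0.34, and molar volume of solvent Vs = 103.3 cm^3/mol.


ln(1 - vr) = ln(1 - 0.332) = -0.4035
Numerator = -((-0.4035) + 0.332 + 0.34 * 0.332^2) = 0.0340
Denominator = 103.3 * (0.332^(1/3) - 0.332/2) = 54.3808
nu = 0.0340 / 54.3808 = 6.2505e-04 mol/cm^3

6.2505e-04 mol/cm^3


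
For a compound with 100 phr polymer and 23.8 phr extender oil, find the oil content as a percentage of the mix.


Oil % = oil / (100 + oil) * 100
= 23.8 / (100 + 23.8) * 100
= 23.8 / 123.8 * 100
= 19.22%

19.22%


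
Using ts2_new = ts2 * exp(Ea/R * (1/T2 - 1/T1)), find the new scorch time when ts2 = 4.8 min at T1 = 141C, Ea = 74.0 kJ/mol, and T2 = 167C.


Convert temperatures: T1 = 141 + 273.15 = 414.15 K, T2 = 167 + 273.15 = 440.15 K
ts2_new = 4.8 * exp(74000 / 8.314 * (1/440.15 - 1/414.15))
1/T2 - 1/T1 = -1.4263e-04
ts2_new = 1.35 min

1.35 min


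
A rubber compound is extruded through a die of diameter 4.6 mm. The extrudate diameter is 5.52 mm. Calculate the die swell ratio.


Die swell ratio = D_extrudate / D_die
= 5.52 / 4.6
= 1.2

Die swell = 1.2


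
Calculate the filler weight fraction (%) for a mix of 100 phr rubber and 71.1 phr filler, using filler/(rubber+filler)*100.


Filler % = filler / (rubber + filler) * 100
= 71.1 / (100 + 71.1) * 100
= 71.1 / 171.1 * 100
= 41.55%

41.55%


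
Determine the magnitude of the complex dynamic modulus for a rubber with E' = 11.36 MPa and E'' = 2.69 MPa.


|E*| = sqrt(E'^2 + E''^2)
= sqrt(11.36^2 + 2.69^2)
= sqrt(129.0496 + 7.2361)
= 11.674 MPa

11.674 MPa


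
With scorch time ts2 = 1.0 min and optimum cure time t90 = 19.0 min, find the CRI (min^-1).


CRI = 100 / (t90 - ts2)
= 100 / (19.0 - 1.0)
= 100 / 18.0
= 5.56 min^-1

5.56 min^-1


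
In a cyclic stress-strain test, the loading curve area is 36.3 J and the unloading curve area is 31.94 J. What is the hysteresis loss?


Hysteresis loss = loading - unloading
= 36.3 - 31.94
= 4.36 J

4.36 J


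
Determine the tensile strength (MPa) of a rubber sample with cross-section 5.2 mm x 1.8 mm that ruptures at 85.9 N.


Area = width * thickness = 5.2 * 1.8 = 9.36 mm^2
TS = force / area = 85.9 / 9.36 = 9.18 MPa

9.18 MPa


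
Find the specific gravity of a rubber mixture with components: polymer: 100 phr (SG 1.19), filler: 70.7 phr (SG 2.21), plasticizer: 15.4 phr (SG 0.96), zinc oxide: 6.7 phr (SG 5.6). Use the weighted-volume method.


Sum of weights = 192.8
Volume contributions:
  polymer: 100/1.19 = 84.0336
  filler: 70.7/2.21 = 31.9910
  plasticizer: 15.4/0.96 = 16.0417
  zinc oxide: 6.7/5.6 = 1.1964
Sum of volumes = 133.2627
SG = 192.8 / 133.2627 = 1.447

SG = 1.447


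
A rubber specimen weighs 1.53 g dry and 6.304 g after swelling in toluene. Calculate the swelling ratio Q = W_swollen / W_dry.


Q = W_swollen / W_dry
Q = 6.304 / 1.53
Q = 4.12

Q = 4.12


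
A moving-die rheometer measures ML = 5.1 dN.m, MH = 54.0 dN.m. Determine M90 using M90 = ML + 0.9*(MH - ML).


M90 = ML + 0.9 * (MH - ML)
M90 = 5.1 + 0.9 * (54.0 - 5.1)
M90 = 5.1 + 0.9 * 48.9
M90 = 49.11 dN.m

49.11 dN.m


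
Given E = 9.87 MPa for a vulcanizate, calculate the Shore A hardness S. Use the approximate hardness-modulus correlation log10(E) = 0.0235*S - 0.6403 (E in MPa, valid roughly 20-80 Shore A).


log10(E) = 0.0235*S - 0.6403  =>  S = (log10(E) + 0.6403) / 0.0235
log10(9.87) = 0.994317
S = (0.994317 + 0.6403) / 0.0235 = 1.634617 / 0.0235
S = 69.6

Shore A = 69.6


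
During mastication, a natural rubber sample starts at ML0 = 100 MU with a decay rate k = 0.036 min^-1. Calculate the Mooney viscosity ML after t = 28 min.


ML = ML0 * exp(-k * t)
ML = 100 * exp(-0.036 * 28)
ML = 100 * 0.3649
ML = 36.49 MU

36.49 MU


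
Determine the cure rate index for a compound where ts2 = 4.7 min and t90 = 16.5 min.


CRI = 100 / (t90 - ts2)
= 100 / (16.5 - 4.7)
= 100 / 11.8
= 8.47 min^-1

8.47 min^-1


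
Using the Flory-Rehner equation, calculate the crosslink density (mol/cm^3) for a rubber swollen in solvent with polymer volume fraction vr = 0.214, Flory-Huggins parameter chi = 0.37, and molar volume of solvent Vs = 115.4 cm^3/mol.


ln(1 - vr) = ln(1 - 0.214) = -0.2408
Numerator = -((-0.2408) + 0.214 + 0.37 * 0.214^2) = 0.0099
Denominator = 115.4 * (0.214^(1/3) - 0.214/2) = 56.6778
nu = 0.0099 / 56.6778 = 1.7386e-04 mol/cm^3

1.7386e-04 mol/cm^3


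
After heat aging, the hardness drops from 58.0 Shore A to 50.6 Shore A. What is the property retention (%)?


Retention = aged / original * 100
= 50.6 / 58.0 * 100
= 87.2%

87.2%


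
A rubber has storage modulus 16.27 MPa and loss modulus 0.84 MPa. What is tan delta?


tan delta = E'' / E'
= 0.84 / 16.27
= 0.0516

tan delta = 0.0516


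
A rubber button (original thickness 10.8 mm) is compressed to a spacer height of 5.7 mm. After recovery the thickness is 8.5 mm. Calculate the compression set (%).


CS = (t0 - recovered) / (t0 - ts) * 100
= (10.8 - 8.5) / (10.8 - 5.7) * 100
= 2.3 / 5.1 * 100
= 45.1%

45.1%


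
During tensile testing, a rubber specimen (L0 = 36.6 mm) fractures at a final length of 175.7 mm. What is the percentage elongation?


Elongation = (Lf - L0) / L0 * 100
= (175.7 - 36.6) / 36.6 * 100
= 139.1 / 36.6 * 100
= 380.1%

380.1%


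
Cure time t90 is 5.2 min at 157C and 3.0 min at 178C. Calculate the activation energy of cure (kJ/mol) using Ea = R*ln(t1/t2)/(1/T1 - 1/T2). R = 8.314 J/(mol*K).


T1 = 430.15 K, T2 = 451.15 K
1/T1 - 1/T2 = 1.0821e-04
ln(t1/t2) = ln(5.2/3.0) = 0.5500
Ea = 8.314 * 0.5500 / 1.0821e-04 = 42260.1361 J/mol
Ea = 42.26 kJ/mol

42.26 kJ/mol


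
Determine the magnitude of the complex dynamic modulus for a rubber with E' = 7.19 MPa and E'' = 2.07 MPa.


|E*| = sqrt(E'^2 + E''^2)
= sqrt(7.19^2 + 2.07^2)
= sqrt(51.6961 + 4.2849)
= 7.482 MPa

7.482 MPa


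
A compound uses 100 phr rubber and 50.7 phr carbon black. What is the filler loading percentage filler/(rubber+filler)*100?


Filler % = filler / (rubber + filler) * 100
= 50.7 / (100 + 50.7) * 100
= 50.7 / 150.7 * 100
= 33.64%

33.64%


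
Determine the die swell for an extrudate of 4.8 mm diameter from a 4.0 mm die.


Die swell ratio = D_extrudate / D_die
= 4.8 / 4.0
= 1.2

Die swell = 1.2


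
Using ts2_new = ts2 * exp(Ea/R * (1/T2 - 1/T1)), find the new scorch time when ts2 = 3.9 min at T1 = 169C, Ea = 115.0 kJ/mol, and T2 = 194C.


Convert temperatures: T1 = 169 + 273.15 = 442.15 K, T2 = 194 + 273.15 = 467.15 K
ts2_new = 3.9 * exp(115000 / 8.314 * (1/467.15 - 1/442.15))
1/T2 - 1/T1 = -1.2104e-04
ts2_new = 0.73 min

0.73 min


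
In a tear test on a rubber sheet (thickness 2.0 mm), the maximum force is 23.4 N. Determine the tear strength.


Tear strength = force / thickness
= 23.4 / 2.0
= 11.7 N/mm

11.7 N/mm


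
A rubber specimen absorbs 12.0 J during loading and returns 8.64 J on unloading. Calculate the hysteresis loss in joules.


Hysteresis loss = loading - unloading
= 12.0 - 8.64
= 3.36 J

3.36 J


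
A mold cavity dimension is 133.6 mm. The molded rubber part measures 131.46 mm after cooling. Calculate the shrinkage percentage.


Shrinkage = (mold - part) / mold * 100
= (133.6 - 131.46) / 133.6 * 100
= 2.14 / 133.6 * 100
= 1.6%

1.6%


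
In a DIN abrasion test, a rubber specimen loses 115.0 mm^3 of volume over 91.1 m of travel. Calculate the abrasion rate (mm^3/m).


Rate = volume_loss / distance
= 115.0 / 91.1
= 1.262 mm^3/m

1.262 mm^3/m


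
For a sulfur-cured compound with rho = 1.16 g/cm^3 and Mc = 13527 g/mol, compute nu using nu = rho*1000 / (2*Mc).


nu = rho * 1000 / (2 * Mc)
nu = 1.16 * 1000 / (2 * 13527)
nu = 1160.0 / 27054
nu = 0.0429 mol/L

0.0429 mol/L


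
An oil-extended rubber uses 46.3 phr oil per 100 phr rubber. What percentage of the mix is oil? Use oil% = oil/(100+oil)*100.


Oil % = oil / (100 + oil) * 100
= 46.3 / (100 + 46.3) * 100
= 46.3 / 146.3 * 100
= 31.65%

31.65%


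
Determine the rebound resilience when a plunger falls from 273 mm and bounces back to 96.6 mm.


Resilience = h_rebound / h_drop * 100
= 96.6 / 273 * 100
= 35.4%

35.4%


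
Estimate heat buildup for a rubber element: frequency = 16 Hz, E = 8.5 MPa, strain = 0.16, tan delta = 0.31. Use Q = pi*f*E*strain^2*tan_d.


Q = pi * f * E * strain^2 * tan_d
= pi * 16 * 8.5 * 0.16^2 * 0.31
= pi * 16 * 8.5 * 0.0256 * 0.31
= 3.3907

Q = 3.3907


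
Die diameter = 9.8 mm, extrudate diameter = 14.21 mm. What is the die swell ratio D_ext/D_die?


Die swell ratio = D_extrudate / D_die
= 14.21 / 9.8
= 1.45

Die swell = 1.45


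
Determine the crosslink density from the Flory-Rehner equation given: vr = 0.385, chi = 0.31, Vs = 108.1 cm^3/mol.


ln(1 - vr) = ln(1 - 0.385) = -0.4861
Numerator = -((-0.4861) + 0.385 + 0.31 * 0.385^2) = 0.0552
Denominator = 108.1 * (0.385^(1/3) - 0.385/2) = 57.8312
nu = 0.0552 / 57.8312 = 9.5421e-04 mol/cm^3

9.5421e-04 mol/cm^3


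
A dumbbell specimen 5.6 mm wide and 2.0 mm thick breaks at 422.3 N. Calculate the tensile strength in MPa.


Area = width * thickness = 5.6 * 2.0 = 11.2 mm^2
TS = force / area = 422.3 / 11.2 = 37.71 MPa

37.71 MPa


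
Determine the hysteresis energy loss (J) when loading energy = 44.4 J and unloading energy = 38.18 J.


Hysteresis loss = loading - unloading
= 44.4 - 38.18
= 6.22 J

6.22 J


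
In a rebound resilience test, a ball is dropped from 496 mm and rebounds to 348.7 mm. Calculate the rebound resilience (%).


Resilience = h_rebound / h_drop * 100
= 348.7 / 496 * 100
= 70.3%

70.3%


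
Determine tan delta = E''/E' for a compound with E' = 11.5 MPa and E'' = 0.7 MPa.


tan delta = E'' / E'
= 0.7 / 11.5
= 0.0609

tan delta = 0.0609


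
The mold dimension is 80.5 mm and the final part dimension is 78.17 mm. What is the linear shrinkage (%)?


Shrinkage = (mold - part) / mold * 100
= (80.5 - 78.17) / 80.5 * 100
= 2.33 / 80.5 * 100
= 2.89%

2.89%


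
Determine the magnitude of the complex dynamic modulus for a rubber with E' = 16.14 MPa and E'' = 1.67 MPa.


|E*| = sqrt(E'^2 + E''^2)
= sqrt(16.14^2 + 1.67^2)
= sqrt(260.4996 + 2.7889)
= 16.226 MPa

16.226 MPa


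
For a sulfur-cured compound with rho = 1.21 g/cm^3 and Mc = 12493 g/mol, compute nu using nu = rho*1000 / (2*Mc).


nu = rho * 1000 / (2 * Mc)
nu = 1.21 * 1000 / (2 * 12493)
nu = 1210.0 / 24986
nu = 0.0484 mol/L

0.0484 mol/L


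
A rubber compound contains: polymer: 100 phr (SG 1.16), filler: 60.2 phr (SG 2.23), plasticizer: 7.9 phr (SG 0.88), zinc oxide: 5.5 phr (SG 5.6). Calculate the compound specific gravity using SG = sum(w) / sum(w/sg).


Sum of weights = 173.6
Volume contributions:
  polymer: 100/1.16 = 86.2069
  filler: 60.2/2.23 = 26.9955
  plasticizer: 7.9/0.88 = 8.9773
  zinc oxide: 5.5/5.6 = 0.9821
Sum of volumes = 123.1618
SG = 173.6 / 123.1618 = 1.41

SG = 1.41


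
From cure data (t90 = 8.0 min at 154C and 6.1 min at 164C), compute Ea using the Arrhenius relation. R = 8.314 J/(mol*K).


T1 = 427.15 K, T2 = 437.15 K
1/T1 - 1/T2 = 5.3554e-05
ln(t1/t2) = ln(8.0/6.1) = 0.2712
Ea = 8.314 * 0.2712 / 5.3554e-05 = 42095.4309 J/mol
Ea = 42.1 kJ/mol

42.1 kJ/mol


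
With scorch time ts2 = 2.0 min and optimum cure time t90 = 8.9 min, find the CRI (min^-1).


CRI = 100 / (t90 - ts2)
= 100 / (8.9 - 2.0)
= 100 / 6.9
= 14.49 min^-1

14.49 min^-1


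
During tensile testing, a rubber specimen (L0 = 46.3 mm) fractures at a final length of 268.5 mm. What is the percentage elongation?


Elongation = (Lf - L0) / L0 * 100
= (268.5 - 46.3) / 46.3 * 100
= 222.2 / 46.3 * 100
= 479.9%

479.9%


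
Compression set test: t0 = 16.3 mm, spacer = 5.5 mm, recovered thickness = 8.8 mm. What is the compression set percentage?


CS = (t0 - recovered) / (t0 - ts) * 100
= (16.3 - 8.8) / (16.3 - 5.5) * 100
= 7.5 / 10.8 * 100
= 69.4%

69.4%


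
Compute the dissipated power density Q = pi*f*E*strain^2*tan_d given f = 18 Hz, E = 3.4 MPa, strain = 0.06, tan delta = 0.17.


Q = pi * f * E * strain^2 * tan_d
= pi * 18 * 3.4 * 0.06^2 * 0.17
= pi * 18 * 3.4 * 0.0036 * 0.17
= 0.1177

Q = 0.1177


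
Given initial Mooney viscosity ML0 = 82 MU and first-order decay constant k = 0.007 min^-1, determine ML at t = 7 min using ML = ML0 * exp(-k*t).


ML = ML0 * exp(-k * t)
ML = 82 * exp(-0.007 * 7)
ML = 82 * 0.9522
ML = 78.08 MU

78.08 MU


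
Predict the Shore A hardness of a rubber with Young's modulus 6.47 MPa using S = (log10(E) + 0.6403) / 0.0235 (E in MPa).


log10(E) = 0.0235*S - 0.6403  =>  S = (log10(E) + 0.6403) / 0.0235
log10(6.47) = 0.810904
S = (0.810904 + 0.6403) / 0.0235 = 1.451204 / 0.0235
S = 61.8

Shore A = 61.8


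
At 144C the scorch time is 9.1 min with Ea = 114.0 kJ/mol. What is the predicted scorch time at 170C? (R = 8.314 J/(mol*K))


Convert temperatures: T1 = 144 + 273.15 = 417.15 K, T2 = 170 + 273.15 = 443.15 K
ts2_new = 9.1 * exp(114000 / 8.314 * (1/443.15 - 1/417.15))
1/T2 - 1/T1 = -1.4065e-04
ts2_new = 1.32 min

1.32 min


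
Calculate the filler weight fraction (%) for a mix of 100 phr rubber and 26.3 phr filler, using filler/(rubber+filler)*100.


Filler % = filler / (rubber + filler) * 100
= 26.3 / (100 + 26.3) * 100
= 26.3 / 126.3 * 100
= 20.82%

20.82%


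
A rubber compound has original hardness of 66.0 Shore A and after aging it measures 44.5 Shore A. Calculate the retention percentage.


Retention = aged / original * 100
= 44.5 / 66.0 * 100
= 67.4%

67.4%


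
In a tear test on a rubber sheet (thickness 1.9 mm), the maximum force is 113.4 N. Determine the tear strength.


Tear strength = force / thickness
= 113.4 / 1.9
= 59.68 N/mm

59.68 N/mm


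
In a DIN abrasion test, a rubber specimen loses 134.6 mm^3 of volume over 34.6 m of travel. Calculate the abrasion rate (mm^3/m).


Rate = volume_loss / distance
= 134.6 / 34.6
= 3.89 mm^3/m

3.89 mm^3/m


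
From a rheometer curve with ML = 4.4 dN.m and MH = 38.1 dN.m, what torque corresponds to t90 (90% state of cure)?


M90 = ML + 0.9 * (MH - ML)
M90 = 4.4 + 0.9 * (38.1 - 4.4)
M90 = 4.4 + 0.9 * 33.7
M90 = 34.73 dN.m

34.73 dN.m


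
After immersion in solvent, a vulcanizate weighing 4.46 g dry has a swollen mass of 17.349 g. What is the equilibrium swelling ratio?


Q = W_swollen / W_dry
Q = 17.349 / 4.46
Q = 3.89

Q = 3.89


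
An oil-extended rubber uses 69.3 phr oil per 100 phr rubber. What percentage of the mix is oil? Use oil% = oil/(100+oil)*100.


Oil % = oil / (100 + oil) * 100
= 69.3 / (100 + 69.3) * 100
= 69.3 / 169.3 * 100
= 40.93%

40.93%


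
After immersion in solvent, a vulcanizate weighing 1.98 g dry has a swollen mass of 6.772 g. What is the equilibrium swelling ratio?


Q = W_swollen / W_dry
Q = 6.772 / 1.98
Q = 3.42

Q = 3.42


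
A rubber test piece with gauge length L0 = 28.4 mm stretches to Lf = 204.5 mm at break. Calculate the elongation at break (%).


Elongation = (Lf - L0) / L0 * 100
= (204.5 - 28.4) / 28.4 * 100
= 176.1 / 28.4 * 100
= 620.1%

620.1%


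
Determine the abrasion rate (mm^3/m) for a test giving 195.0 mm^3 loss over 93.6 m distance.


Rate = volume_loss / distance
= 195.0 / 93.6
= 2.083 mm^3/m

2.083 mm^3/m


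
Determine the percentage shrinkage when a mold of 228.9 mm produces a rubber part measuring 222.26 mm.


Shrinkage = (mold - part) / mold * 100
= (228.9 - 222.26) / 228.9 * 100
= 6.64 / 228.9 * 100
= 2.9%

2.9%


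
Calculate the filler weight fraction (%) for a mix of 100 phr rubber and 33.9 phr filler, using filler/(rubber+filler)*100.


Filler % = filler / (rubber + filler) * 100
= 33.9 / (100 + 33.9) * 100
= 33.9 / 133.9 * 100
= 25.32%

25.32%


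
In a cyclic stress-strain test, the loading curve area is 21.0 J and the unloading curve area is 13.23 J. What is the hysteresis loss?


Hysteresis loss = loading - unloading
= 21.0 - 13.23
= 7.77 J

7.77 J


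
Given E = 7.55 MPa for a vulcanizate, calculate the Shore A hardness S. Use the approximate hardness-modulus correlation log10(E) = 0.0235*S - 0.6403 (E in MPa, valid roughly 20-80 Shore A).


log10(E) = 0.0235*S - 0.6403  =>  S = (log10(E) + 0.6403) / 0.0235
log10(7.55) = 0.877947
S = (0.877947 + 0.6403) / 0.0235 = 1.518247 / 0.0235
S = 64.6

Shore A = 64.6


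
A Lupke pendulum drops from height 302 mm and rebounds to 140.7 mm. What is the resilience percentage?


Resilience = h_rebound / h_drop * 100
= 140.7 / 302 * 100
= 46.6%

46.6%


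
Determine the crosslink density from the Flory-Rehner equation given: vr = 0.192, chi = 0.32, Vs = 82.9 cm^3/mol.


ln(1 - vr) = ln(1 - 0.192) = -0.2132
Numerator = -((-0.2132) + 0.192 + 0.32 * 0.192^2) = 0.0094
Denominator = 82.9 * (0.192^(1/3) - 0.192/2) = 39.8666
nu = 0.0094 / 39.8666 = 2.3570e-04 mol/cm^3

2.3570e-04 mol/cm^3


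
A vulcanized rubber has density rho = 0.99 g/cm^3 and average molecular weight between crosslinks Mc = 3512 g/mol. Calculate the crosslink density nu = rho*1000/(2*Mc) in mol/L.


nu = rho * 1000 / (2 * Mc)
nu = 0.99 * 1000 / (2 * 3512)
nu = 990.0 / 7024
nu = 0.1409 mol/L

0.1409 mol/L


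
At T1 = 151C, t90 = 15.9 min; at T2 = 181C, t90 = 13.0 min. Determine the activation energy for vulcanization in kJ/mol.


T1 = 424.15 K, T2 = 454.15 K
1/T1 - 1/T2 = 1.5574e-04
ln(t1/t2) = ln(15.9/13.0) = 0.2014
Ea = 8.314 * 0.2014 / 1.5574e-04 = 10749.8348 J/mol
Ea = 10.75 kJ/mol

10.75 kJ/mol


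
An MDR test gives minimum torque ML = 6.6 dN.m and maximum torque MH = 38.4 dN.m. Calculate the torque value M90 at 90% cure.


M90 = ML + 0.9 * (MH - ML)
M90 = 6.6 + 0.9 * (38.4 - 6.6)
M90 = 6.6 + 0.9 * 31.8
M90 = 35.22 dN.m

35.22 dN.m


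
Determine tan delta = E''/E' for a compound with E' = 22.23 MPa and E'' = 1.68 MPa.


tan delta = E'' / E'
= 1.68 / 22.23
= 0.0756

tan delta = 0.0756


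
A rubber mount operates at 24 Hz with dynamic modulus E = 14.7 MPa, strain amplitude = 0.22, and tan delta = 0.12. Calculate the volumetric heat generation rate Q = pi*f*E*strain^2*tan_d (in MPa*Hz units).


Q = pi * f * E * strain^2 * tan_d
= pi * 24 * 14.7 * 0.22^2 * 0.12
= pi * 24 * 14.7 * 0.0484 * 0.12
= 6.4373

Q = 6.4373


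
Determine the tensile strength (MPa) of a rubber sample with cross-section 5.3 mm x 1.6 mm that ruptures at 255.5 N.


Area = width * thickness = 5.3 * 1.6 = 8.48 mm^2
TS = force / area = 255.5 / 8.48 = 30.13 MPa

30.13 MPa


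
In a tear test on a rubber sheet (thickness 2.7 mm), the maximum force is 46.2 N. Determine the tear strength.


Tear strength = force / thickness
= 46.2 / 2.7
= 17.11 N/mm

17.11 N/mm


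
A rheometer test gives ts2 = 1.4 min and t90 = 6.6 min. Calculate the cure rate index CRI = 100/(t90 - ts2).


CRI = 100 / (t90 - ts2)
= 100 / (6.6 - 1.4)
= 100 / 5.2
= 19.23 min^-1

19.23 min^-1


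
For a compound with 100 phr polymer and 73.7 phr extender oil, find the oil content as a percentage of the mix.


Oil % = oil / (100 + oil) * 100
= 73.7 / (100 + 73.7) * 100
= 73.7 / 173.7 * 100
= 42.43%

42.43%


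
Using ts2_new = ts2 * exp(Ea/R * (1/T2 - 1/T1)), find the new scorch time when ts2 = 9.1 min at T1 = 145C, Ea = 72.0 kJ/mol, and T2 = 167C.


Convert temperatures: T1 = 145 + 273.15 = 418.15 K, T2 = 167 + 273.15 = 440.15 K
ts2_new = 9.1 * exp(72000 / 8.314 * (1/440.15 - 1/418.15))
1/T2 - 1/T1 = -1.1953e-04
ts2_new = 3.23 min

3.23 min


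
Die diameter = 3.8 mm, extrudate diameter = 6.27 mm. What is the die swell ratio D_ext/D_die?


Die swell ratio = D_extrudate / D_die
= 6.27 / 3.8
= 1.65

Die swell = 1.65


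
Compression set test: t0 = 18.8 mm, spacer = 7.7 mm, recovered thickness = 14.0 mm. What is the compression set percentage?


CS = (t0 - recovered) / (t0 - ts) * 100
= (18.8 - 14.0) / (18.8 - 7.7) * 100
= 4.8 / 11.1 * 100
= 43.2%

43.2%


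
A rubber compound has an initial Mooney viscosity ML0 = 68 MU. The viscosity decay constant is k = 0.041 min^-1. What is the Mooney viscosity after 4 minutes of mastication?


ML = ML0 * exp(-k * t)
ML = 68 * exp(-0.041 * 4)
ML = 68 * 0.8487
ML = 57.71 MU

57.71 MU


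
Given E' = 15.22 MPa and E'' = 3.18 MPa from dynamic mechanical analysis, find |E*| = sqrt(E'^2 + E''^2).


|E*| = sqrt(E'^2 + E''^2)
= sqrt(15.22^2 + 3.18^2)
= sqrt(231.6484 + 10.1124)
= 15.549 MPa

15.549 MPa


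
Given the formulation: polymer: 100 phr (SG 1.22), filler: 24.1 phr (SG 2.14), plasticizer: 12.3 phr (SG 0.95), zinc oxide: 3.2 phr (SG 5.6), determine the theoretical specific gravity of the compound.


Sum of weights = 139.6
Volume contributions:
  polymer: 100/1.22 = 81.9672
  filler: 24.1/2.14 = 11.2617
  plasticizer: 12.3/0.95 = 12.9474
  zinc oxide: 3.2/5.6 = 0.5714
Sum of volumes = 106.7477
SG = 139.6 / 106.7477 = 1.308

SG = 1.308


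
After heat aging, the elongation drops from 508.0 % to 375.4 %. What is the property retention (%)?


Retention = aged / original * 100
= 375.4 / 508.0 * 100
= 73.9%

73.9%


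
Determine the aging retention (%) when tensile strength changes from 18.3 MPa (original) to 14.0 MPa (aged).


Retention = aged / original * 100
= 14.0 / 18.3 * 100
= 76.5%

76.5%


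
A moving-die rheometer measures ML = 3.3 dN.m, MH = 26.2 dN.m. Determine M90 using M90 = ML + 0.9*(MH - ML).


M90 = ML + 0.9 * (MH - ML)
M90 = 3.3 + 0.9 * (26.2 - 3.3)
M90 = 3.3 + 0.9 * 22.9
M90 = 23.91 dN.m

23.91 dN.m


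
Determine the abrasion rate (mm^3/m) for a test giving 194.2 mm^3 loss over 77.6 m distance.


Rate = volume_loss / distance
= 194.2 / 77.6
= 2.503 mm^3/m

2.503 mm^3/m


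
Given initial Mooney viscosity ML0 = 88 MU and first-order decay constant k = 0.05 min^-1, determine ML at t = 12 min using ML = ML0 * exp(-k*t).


ML = ML0 * exp(-k * t)
ML = 88 * exp(-0.05 * 12)
ML = 88 * 0.5488
ML = 48.3 MU

48.3 MU


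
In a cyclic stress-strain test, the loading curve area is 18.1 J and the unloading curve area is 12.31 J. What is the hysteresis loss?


Hysteresis loss = loading - unloading
= 18.1 - 12.31
= 5.79 J

5.79 J


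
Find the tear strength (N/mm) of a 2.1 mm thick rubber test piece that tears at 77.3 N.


Tear strength = force / thickness
= 77.3 / 2.1
= 36.81 N/mm

36.81 N/mm


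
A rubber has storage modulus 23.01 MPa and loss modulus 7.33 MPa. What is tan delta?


tan delta = E'' / E'
= 7.33 / 23.01
= 0.3186

tan delta = 0.3186


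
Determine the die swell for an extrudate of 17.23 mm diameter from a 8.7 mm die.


Die swell ratio = D_extrudate / D_die
= 17.23 / 8.7
= 1.98

Die swell = 1.98


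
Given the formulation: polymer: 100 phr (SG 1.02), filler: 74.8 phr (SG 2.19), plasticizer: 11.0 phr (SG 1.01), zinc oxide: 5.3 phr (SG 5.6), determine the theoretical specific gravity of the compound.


Sum of weights = 191.1
Volume contributions:
  polymer: 100/1.02 = 98.0392
  filler: 74.8/2.19 = 34.1553
  plasticizer: 11.0/1.01 = 10.8911
  zinc oxide: 5.3/5.6 = 0.9464
Sum of volumes = 144.0320
SG = 191.1 / 144.0320 = 1.327

SG = 1.327


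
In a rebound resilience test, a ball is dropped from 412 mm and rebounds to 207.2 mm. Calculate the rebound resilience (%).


Resilience = h_rebound / h_drop * 100
= 207.2 / 412 * 100
= 50.3%

50.3%


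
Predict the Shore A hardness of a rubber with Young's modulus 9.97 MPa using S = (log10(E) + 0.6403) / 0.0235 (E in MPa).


log10(E) = 0.0235*S - 0.6403  =>  S = (log10(E) + 0.6403) / 0.0235
log10(9.97) = 0.998695
S = (0.998695 + 0.6403) / 0.0235 = 1.638995 / 0.0235
S = 69.7

Shore A = 69.7


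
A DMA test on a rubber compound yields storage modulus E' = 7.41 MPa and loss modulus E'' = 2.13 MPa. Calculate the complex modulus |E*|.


|E*| = sqrt(E'^2 + E''^2)
= sqrt(7.41^2 + 2.13^2)
= sqrt(54.9081 + 4.5369)
= 7.71 MPa

7.71 MPa


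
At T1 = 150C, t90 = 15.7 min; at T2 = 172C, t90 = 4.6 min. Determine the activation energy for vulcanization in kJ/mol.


T1 = 423.15 K, T2 = 445.15 K
1/T1 - 1/T2 = 1.1679e-04
ln(t1/t2) = ln(15.7/4.6) = 1.2276
Ea = 8.314 * 1.2276 / 1.1679e-04 = 87386.9339 J/mol
Ea = 87.39 kJ/mol

87.39 kJ/mol


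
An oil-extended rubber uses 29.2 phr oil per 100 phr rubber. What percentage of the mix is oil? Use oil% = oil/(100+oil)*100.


Oil % = oil / (100 + oil) * 100
= 29.2 / (100 + 29.2) * 100
= 29.2 / 129.2 * 100
= 22.6%

22.6%


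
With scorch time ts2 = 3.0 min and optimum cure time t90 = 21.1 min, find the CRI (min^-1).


CRI = 100 / (t90 - ts2)
= 100 / (21.1 - 3.0)
= 100 / 18.1
= 5.52 min^-1

5.52 min^-1


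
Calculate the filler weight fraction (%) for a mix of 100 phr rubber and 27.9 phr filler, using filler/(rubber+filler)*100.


Filler % = filler / (rubber + filler) * 100
= 27.9 / (100 + 27.9) * 100
= 27.9 / 127.9 * 100
= 21.81%

21.81%


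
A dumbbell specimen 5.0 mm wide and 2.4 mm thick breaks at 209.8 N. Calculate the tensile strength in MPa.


Area = width * thickness = 5.0 * 2.4 = 12.0 mm^2
TS = force / area = 209.8 / 12.0 = 17.48 MPa

17.48 MPa


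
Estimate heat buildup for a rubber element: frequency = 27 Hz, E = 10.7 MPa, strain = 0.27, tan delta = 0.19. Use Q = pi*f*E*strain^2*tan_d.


Q = pi * f * E * strain^2 * tan_d
= pi * 27 * 10.7 * 0.27^2 * 0.19
= pi * 27 * 10.7 * 0.0729 * 0.19
= 12.5713

Q = 12.5713


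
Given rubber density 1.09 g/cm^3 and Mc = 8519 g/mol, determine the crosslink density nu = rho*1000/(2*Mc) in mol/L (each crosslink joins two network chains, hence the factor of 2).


nu = rho * 1000 / (2 * Mc)
nu = 1.09 * 1000 / (2 * 8519)
nu = 1090.0 / 17038
nu = 0.0640 mol/L

0.0640 mol/L


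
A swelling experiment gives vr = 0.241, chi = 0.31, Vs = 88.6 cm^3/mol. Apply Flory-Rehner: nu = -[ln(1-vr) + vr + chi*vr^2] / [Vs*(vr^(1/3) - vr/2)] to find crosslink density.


ln(1 - vr) = ln(1 - 0.241) = -0.2758
Numerator = -((-0.2758) + 0.241 + 0.31 * 0.241^2) = 0.0167
Denominator = 88.6 * (0.241^(1/3) - 0.241/2) = 44.4602
nu = 0.0167 / 44.4602 = 3.7671e-04 mol/cm^3

3.7671e-04 mol/cm^3


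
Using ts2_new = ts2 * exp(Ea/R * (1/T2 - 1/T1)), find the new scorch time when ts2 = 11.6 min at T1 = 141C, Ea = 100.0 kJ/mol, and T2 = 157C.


Convert temperatures: T1 = 141 + 273.15 = 414.15 K, T2 = 157 + 273.15 = 430.15 K
ts2_new = 11.6 * exp(100000 / 8.314 * (1/430.15 - 1/414.15))
1/T2 - 1/T1 = -8.9814e-05
ts2_new = 3.94 min

3.94 min


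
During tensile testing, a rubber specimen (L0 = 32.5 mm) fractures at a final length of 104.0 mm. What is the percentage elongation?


Elongation = (Lf - L0) / L0 * 100
= (104.0 - 32.5) / 32.5 * 100
= 71.5 / 32.5 * 100
= 220.0%

220.0%


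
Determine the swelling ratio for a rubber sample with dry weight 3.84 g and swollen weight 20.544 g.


Q = W_swollen / W_dry
Q = 20.544 / 3.84
Q = 5.35

Q = 5.35


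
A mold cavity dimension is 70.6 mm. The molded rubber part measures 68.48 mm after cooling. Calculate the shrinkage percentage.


Shrinkage = (mold - part) / mold * 100
= (70.6 - 68.48) / 70.6 * 100
= 2.12 / 70.6 * 100
= 3.0%

3.0%


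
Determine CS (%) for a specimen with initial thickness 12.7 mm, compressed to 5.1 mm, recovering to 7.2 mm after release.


CS = (t0 - recovered) / (t0 - ts) * 100
= (12.7 - 7.2) / (12.7 - 5.1) * 100
= 5.5 / 7.6 * 100
= 72.4%

72.4%


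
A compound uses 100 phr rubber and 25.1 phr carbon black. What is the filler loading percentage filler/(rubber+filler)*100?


Filler % = filler / (rubber + filler) * 100
= 25.1 / (100 + 25.1) * 100
= 25.1 / 125.1 * 100
= 20.06%

20.06%


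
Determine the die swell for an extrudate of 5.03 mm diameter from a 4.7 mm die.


Die swell ratio = D_extrudate / D_die
= 5.03 / 4.7
= 1.07

Die swell = 1.07


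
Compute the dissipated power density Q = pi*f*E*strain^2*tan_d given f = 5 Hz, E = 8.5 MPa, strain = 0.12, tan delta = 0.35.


Q = pi * f * E * strain^2 * tan_d
= pi * 5 * 8.5 * 0.12^2 * 0.35
= pi * 5 * 8.5 * 0.0144 * 0.35
= 0.6729

Q = 0.6729


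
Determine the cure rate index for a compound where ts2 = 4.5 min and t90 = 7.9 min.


CRI = 100 / (t90 - ts2)
= 100 / (7.9 - 4.5)
= 100 / 3.4
= 29.41 min^-1

29.41 min^-1


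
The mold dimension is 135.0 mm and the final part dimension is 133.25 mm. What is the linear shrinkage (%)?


Shrinkage = (mold - part) / mold * 100
= (135.0 - 133.25) / 135.0 * 100
= 1.75 / 135.0 * 100
= 1.3%

1.3%


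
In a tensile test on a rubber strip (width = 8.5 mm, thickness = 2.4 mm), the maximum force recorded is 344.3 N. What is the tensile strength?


Area = width * thickness = 8.5 * 2.4 = 20.4 mm^2
TS = force / area = 344.3 / 20.4 = 16.88 MPa

16.88 MPa


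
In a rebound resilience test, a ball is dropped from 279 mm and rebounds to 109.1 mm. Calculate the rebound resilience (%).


Resilience = h_rebound / h_drop * 100
= 109.1 / 279 * 100
= 39.1%

39.1%


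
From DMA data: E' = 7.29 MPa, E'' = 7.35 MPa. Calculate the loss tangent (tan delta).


tan delta = E'' / E'
= 7.35 / 7.29
= 1.0082

tan delta = 1.0082


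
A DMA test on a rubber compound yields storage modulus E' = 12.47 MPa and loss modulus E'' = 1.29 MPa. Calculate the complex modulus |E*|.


|E*| = sqrt(E'^2 + E''^2)
= sqrt(12.47^2 + 1.29^2)
= sqrt(155.5009 + 1.6641)
= 12.537 MPa

12.537 MPa


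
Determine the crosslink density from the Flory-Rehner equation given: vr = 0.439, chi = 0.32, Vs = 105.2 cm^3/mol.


ln(1 - vr) = ln(1 - 0.439) = -0.5780
Numerator = -((-0.5780) + 0.439 + 0.32 * 0.439^2) = 0.0774
Denominator = 105.2 * (0.439^(1/3) - 0.439/2) = 56.8621
nu = 0.0774 / 56.8621 = 0.0014 mol/cm^3

0.0014 mol/cm^3


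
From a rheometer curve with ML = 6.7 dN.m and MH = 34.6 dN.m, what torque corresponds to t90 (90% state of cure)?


M90 = ML + 0.9 * (MH - ML)
M90 = 6.7 + 0.9 * (34.6 - 6.7)
M90 = 6.7 + 0.9 * 27.9
M90 = 31.81 dN.m

31.81 dN.m


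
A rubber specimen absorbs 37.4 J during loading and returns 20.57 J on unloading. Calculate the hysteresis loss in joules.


Hysteresis loss = loading - unloading
= 37.4 - 20.57
= 16.83 J

16.83 J


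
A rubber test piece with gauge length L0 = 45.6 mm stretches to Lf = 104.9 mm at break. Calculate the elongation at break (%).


Elongation = (Lf - L0) / L0 * 100
= (104.9 - 45.6) / 45.6 * 100
= 59.3 / 45.6 * 100
= 130.0%

130.0%


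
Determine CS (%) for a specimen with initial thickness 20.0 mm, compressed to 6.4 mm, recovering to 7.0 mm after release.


CS = (t0 - recovered) / (t0 - ts) * 100
= (20.0 - 7.0) / (20.0 - 6.4) * 100
= 13.0 / 13.6 * 100
= 95.6%

95.6%


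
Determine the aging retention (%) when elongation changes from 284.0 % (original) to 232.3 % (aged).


Retention = aged / original * 100
= 232.3 / 284.0 * 100
= 81.8%

81.8%


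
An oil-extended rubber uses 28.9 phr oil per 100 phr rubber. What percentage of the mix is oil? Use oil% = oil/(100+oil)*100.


Oil % = oil / (100 + oil) * 100
= 28.9 / (100 + 28.9) * 100
= 28.9 / 128.9 * 100
= 22.42%

22.42%


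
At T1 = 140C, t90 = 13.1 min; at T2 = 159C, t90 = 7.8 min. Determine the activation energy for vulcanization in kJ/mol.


T1 = 413.15 K, T2 = 432.15 K
1/T1 - 1/T2 = 1.0642e-04
ln(t1/t2) = ln(13.1/7.8) = 0.5185
Ea = 8.314 * 0.5185 / 1.0642e-04 = 40507.7218 J/mol
Ea = 40.51 kJ/mol

40.51 kJ/mol


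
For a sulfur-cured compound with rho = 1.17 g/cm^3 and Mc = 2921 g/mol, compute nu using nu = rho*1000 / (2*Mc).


nu = rho * 1000 / (2 * Mc)
nu = 1.17 * 1000 / (2 * 2921)
nu = 1170.0 / 5842
nu = 0.2003 mol/L

0.2003 mol/L


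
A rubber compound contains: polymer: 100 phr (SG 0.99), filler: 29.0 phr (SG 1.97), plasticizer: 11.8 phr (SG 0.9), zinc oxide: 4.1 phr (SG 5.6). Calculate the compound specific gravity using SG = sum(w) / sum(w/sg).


Sum of weights = 144.9
Volume contributions:
  polymer: 100/0.99 = 101.0101
  filler: 29.0/1.97 = 14.7208
  plasticizer: 11.8/0.9 = 13.1111
  zinc oxide: 4.1/5.6 = 0.7321
Sum of volumes = 129.5742
SG = 144.9 / 129.5742 = 1.118

SG = 1.118


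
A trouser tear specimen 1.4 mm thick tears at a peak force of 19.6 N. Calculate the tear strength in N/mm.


Tear strength = force / thickness
= 19.6 / 1.4
= 14.0 N/mm

14.0 N/mm


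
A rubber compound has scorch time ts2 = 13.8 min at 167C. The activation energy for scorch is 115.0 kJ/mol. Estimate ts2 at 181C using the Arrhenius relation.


Convert temperatures: T1 = 167 + 273.15 = 440.15 K, T2 = 181 + 273.15 = 454.15 K
ts2_new = 13.8 * exp(115000 / 8.314 * (1/454.15 - 1/440.15))
1/T2 - 1/T1 = -7.0037e-05
ts2_new = 5.24 min

5.24 min


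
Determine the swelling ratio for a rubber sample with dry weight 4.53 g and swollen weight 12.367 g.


Q = W_swollen / W_dry
Q = 12.367 / 4.53
Q = 2.73

Q = 2.73


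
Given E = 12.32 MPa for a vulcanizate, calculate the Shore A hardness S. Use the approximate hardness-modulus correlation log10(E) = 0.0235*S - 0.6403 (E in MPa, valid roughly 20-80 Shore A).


log10(E) = 0.0235*S - 0.6403  =>  S = (log10(E) + 0.6403) / 0.0235
log10(12.32) = 1.090611
S = (1.090611 + 0.6403) / 0.0235 = 1.730911 / 0.0235
S = 73.7

Shore A = 73.7


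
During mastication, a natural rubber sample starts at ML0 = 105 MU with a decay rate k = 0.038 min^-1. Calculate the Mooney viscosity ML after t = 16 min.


ML = ML0 * exp(-k * t)
ML = 105 * exp(-0.038 * 16)
ML = 105 * 0.5444
ML = 57.17 MU

57.17 MU


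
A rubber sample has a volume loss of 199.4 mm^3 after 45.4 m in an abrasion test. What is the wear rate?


Rate = volume_loss / distance
= 199.4 / 45.4
= 4.392 mm^3/m

4.392 mm^3/m


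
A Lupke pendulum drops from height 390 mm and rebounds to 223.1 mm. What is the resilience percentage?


Resilience = h_rebound / h_drop * 100
= 223.1 / 390 * 100
= 57.2%

57.2%


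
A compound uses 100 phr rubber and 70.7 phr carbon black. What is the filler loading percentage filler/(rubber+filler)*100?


Filler % = filler / (rubber + filler) * 100
= 70.7 / (100 + 70.7) * 100
= 70.7 / 170.7 * 100
= 41.42%

41.42%


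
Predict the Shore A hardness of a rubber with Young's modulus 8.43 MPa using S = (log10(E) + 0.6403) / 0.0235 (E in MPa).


log10(E) = 0.0235*S - 0.6403  =>  S = (log10(E) + 0.6403) / 0.0235
log10(8.43) = 0.925828
S = (0.925828 + 0.6403) / 0.0235 = 1.566128 / 0.0235
S = 66.6

Shore A = 66.6


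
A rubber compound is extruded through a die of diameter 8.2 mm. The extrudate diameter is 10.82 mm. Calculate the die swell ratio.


Die swell ratio = D_extrudate / D_die
= 10.82 / 8.2
= 1.32

Die swell = 1.32


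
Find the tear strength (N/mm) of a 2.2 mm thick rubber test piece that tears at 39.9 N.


Tear strength = force / thickness
= 39.9 / 2.2
= 18.14 N/mm

18.14 N/mm


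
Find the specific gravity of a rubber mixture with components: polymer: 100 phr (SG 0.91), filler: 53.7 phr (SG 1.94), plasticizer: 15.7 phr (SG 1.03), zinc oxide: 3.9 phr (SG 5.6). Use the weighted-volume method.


Sum of weights = 173.3
Volume contributions:
  polymer: 100/0.91 = 109.8901
  filler: 53.7/1.94 = 27.6804
  plasticizer: 15.7/1.03 = 15.2427
  zinc oxide: 3.9/5.6 = 0.6964
Sum of volumes = 153.5097
SG = 173.3 / 153.5097 = 1.129

SG = 1.129
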